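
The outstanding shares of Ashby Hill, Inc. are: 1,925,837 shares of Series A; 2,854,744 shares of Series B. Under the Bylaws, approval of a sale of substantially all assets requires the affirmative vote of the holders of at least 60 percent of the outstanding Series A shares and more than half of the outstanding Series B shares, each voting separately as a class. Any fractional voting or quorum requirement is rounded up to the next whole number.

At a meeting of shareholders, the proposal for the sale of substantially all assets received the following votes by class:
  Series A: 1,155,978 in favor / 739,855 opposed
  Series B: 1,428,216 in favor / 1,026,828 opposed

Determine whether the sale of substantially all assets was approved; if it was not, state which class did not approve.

Approved — every class gave the required vote.

Series A: 3/5 of 1925837 = 1155502.20, rounded up to 1155503; 1,155,503 required, 1,155,978 in favor — approved.
Series B: a majority of 2854744 is 1427373; 1,427,373 required, 1,428,216 in favor — approved.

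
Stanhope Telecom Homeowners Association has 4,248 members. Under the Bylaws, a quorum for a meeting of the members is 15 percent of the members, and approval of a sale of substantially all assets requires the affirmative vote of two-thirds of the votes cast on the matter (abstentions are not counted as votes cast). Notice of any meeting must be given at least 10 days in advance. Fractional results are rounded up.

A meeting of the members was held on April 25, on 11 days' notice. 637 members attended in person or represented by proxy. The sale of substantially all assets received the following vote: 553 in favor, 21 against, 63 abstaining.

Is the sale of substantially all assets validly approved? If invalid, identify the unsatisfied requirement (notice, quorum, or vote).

Invalid — quorum requirement not satisfied.

Notice: 11 days given; 10 required. Satisfied.
Quorum: 15% of 4,248 = 637.20, rounded up to 638; 637 present. Not satisfied.
Vote: requires two-thirds of the votes cast (637 − 63 abstaining = 574); 2/3 of 574 = 382.67, rounded up to 383, so 383 needed; 553 in favor. Satisfied.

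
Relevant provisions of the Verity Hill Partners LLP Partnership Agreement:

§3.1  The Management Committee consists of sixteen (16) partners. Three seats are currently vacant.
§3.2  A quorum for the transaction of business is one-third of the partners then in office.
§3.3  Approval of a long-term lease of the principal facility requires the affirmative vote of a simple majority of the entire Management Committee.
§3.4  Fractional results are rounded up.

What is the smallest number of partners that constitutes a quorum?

1/3 of 13 = 4.33, rounded up to 5.

5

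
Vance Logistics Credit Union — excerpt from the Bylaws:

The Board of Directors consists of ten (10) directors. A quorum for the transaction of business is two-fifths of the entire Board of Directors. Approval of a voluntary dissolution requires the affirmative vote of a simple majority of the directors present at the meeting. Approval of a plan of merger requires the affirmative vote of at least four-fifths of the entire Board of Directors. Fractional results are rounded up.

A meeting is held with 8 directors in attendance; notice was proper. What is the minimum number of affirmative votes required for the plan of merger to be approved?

8

The plan of merger requires four-fifths of the entire Board of Directors (10).
4/5 of 10 = 8.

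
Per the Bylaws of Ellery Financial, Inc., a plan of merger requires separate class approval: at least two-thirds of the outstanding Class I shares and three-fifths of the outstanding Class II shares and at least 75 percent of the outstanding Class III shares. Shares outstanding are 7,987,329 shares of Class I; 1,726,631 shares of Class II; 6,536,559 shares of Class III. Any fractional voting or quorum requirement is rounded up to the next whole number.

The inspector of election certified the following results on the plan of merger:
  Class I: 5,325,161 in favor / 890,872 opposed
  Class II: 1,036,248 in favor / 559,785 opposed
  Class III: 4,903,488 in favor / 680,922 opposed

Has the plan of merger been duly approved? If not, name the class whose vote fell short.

Class I: 2/3 of 7987329 = 5324886; 5,324,886 required, 5,325,161 in favor — approved.
Class II: 3/5 of 1726631 = 1035978.60, rounded up to 1035979; 1,035,979 required, 1,036,248 in favor — approved.
Class III: 3/4 of 6536559 = 4902419.25, rounded up to 4902420; 4,902,420 required, 4,903,488 in favor — approved.

Approved — every class gave the required vote.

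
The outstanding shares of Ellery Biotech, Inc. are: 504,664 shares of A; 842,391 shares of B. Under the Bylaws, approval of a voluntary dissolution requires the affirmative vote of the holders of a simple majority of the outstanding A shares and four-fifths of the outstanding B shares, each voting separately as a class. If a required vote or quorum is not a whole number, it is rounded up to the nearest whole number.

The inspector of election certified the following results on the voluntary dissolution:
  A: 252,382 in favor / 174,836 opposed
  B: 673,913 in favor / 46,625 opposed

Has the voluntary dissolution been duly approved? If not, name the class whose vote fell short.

A: a majority of 504664 is 252333; 252,333 required, 252,382 in favor — approved.
B: 4/5 of 842391 = 673912.80, rounded up to 673913; 673,913 required, 673,913 in favor — approved.

Approved — every class gave the required vote.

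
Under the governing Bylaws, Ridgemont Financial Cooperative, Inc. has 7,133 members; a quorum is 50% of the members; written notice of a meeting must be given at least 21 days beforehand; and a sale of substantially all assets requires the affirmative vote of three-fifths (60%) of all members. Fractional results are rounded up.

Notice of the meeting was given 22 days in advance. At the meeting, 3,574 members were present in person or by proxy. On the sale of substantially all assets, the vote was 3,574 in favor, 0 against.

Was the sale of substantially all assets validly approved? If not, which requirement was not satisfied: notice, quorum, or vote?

Notice: 22 days given; 21 required. Satisfied.
Quorum: 50% of 7,133 = 3,566.50, rounded up to 3,567; 3,574 present. Satisfied.
Vote: requires three-fifths of all members (7,133); 3/5 of 7133 = 4279.80, rounded up to 4280, so 4,280 needed; 3,574 in favor. Not satisfied.

Invalid — vote requirement not satisfied.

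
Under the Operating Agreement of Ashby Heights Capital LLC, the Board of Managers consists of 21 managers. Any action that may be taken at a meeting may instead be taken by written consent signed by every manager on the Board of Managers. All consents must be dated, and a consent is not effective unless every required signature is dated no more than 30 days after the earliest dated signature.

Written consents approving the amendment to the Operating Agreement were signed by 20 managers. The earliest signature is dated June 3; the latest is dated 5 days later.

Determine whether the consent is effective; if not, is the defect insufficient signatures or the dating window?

Not effective — insufficient signatures.

Signatures required: every one of 21 — unanimous means all 21, so 21 needed; 20 signed. Insufficient.
Dating window: the latest signature is 5 days after the earliest; the limit is 30 days. Within the window.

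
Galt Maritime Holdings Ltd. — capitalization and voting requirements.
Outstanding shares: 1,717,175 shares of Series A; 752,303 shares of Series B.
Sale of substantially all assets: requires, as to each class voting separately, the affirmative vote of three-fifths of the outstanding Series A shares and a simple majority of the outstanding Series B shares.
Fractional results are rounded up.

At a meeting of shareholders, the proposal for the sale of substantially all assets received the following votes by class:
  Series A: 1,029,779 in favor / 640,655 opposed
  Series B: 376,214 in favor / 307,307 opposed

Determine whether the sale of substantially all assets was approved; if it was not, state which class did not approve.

Not approved — the Series A shares did not give the required vote.

Series A: 3/5 of 1717175 = 1030305; 1,030,305 required, 1,029,779 in favor — not approved.
Series B: a majority of 752303 is 376152; 376,152 required, 376,214 in favor — approved.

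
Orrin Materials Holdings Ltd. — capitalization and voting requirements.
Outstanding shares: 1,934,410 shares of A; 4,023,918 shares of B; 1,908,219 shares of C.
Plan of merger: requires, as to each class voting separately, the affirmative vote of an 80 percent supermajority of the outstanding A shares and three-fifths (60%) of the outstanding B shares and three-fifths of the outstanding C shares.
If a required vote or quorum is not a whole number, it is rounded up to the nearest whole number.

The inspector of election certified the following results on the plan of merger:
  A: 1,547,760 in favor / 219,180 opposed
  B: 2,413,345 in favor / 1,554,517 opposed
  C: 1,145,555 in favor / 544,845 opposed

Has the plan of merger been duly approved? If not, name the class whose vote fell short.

A: 4/5 of 1934410 = 1547528; 1,547,528 required, 1,547,760 in favor — approved.
B: 3/5 of 4023918 = 2414350.80, rounded up to 2414351; 2,414,351 required, 2,413,345 in favor — not approved.
C: 3/5 of 1908219 = 1144931.40, rounded up to 1144932; 1,144,932 required, 1,145,555 in favor — approved.

Not approved — the B shares did not give the required vote.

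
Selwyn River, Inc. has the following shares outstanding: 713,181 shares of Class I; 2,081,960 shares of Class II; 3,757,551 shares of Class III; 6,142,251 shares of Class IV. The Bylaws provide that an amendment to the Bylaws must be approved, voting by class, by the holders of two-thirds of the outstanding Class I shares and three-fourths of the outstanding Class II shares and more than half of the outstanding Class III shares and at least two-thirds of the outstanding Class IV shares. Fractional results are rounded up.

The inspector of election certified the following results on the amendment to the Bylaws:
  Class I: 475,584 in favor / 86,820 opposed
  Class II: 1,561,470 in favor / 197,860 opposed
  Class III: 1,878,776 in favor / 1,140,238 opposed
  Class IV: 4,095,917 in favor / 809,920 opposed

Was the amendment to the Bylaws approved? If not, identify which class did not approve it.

Class I: 2/3 of 713181 = 475454; 475,454 required, 475,584 in favor — approved.
Class II: 3/4 of 2081960 = 1561470; 1,561,470 required, 1,561,470 in favor — approved.
Class III: a majority of 3757551 is 1878776; 1,878,776 required, 1,878,776 in favor — approved.
Class IV: 2/3 of 6142251 = 4094834; 4,094,834 required, 4,095,917 in favor — approved.

Approved — every class gave the required vote.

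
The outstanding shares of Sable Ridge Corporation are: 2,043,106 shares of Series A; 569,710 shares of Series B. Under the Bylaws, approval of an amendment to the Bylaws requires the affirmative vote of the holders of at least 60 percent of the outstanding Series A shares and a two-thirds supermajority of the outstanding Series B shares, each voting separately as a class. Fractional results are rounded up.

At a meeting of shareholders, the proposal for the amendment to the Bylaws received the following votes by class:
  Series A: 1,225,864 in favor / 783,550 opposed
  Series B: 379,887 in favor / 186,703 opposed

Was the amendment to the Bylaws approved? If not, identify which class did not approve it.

Approved — every class gave the required vote.

Series A: 3/5 of 2043106 = 1225863.60, rounded up to 1225864; 1,225,864 required, 1,225,864 in favor — approved.
Series B: 2/3 of 569710 = 379806.67, rounded up to 379807; 379,807 required, 379,887 in favor — approved.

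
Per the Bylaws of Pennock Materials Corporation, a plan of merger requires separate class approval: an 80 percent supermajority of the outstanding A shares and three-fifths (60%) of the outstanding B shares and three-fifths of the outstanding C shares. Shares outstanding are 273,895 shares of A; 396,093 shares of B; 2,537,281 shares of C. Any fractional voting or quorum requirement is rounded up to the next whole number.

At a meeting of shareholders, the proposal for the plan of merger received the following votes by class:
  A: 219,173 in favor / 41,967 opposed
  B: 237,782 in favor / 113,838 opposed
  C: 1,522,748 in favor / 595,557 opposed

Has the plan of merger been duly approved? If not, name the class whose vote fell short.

Approved — every class gave the required vote.

A: 4/5 of 273895 = 219116; 219,116 required, 219,173 in favor — approved.
B: 3/5 of 396093 = 237655.80, rounded up to 237656; 237,656 required, 237,782 in favor — approved.
C: 3/5 of 2537281 = 1522368.60, rounded up to 1522369; 1,522,369 required, 1,522,748 in favor — approved.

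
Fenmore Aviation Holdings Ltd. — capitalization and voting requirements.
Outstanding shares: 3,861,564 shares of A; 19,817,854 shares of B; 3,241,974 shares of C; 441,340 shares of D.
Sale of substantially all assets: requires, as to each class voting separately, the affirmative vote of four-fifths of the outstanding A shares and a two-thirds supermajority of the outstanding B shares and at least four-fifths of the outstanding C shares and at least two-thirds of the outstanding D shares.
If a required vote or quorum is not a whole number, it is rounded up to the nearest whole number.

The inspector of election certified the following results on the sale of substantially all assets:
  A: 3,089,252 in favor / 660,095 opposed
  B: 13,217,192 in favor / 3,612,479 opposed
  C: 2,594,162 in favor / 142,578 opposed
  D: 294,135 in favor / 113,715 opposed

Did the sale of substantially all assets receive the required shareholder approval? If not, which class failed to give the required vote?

Not approved — the D shares did not give the required vote.

A: 4/5 of 3861564 = 3089251.20, rounded up to 3089252; 3,089,252 required, 3,089,252 in favor — approved.
B: 2/3 of 19817854 = 13211902.67, rounded up to 13211903; 13,211,903 required, 13,217,192 in favor — approved.
C: 4/5 of 3241974 = 2593579.20, rounded up to 2593580; 2,593,580 required, 2,594,162 in favor — approved.
D: 2/3 of 441340 = 294226.67, rounded up to 294227; 294,227 required, 294,135 in favor — not approved.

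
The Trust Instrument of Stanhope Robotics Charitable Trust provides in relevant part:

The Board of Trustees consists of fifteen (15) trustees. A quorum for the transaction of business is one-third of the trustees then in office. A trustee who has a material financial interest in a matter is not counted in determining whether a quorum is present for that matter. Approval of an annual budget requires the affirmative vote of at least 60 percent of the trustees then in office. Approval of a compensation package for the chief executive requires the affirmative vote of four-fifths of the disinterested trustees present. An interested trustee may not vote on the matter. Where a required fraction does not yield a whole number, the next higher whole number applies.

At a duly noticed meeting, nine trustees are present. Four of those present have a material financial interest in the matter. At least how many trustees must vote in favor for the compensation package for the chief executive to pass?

The compensation package for the chief executive requires four-fifths of the disinterested trustees present (9 − 4 = 5).
4/5 of 5 = 4.

4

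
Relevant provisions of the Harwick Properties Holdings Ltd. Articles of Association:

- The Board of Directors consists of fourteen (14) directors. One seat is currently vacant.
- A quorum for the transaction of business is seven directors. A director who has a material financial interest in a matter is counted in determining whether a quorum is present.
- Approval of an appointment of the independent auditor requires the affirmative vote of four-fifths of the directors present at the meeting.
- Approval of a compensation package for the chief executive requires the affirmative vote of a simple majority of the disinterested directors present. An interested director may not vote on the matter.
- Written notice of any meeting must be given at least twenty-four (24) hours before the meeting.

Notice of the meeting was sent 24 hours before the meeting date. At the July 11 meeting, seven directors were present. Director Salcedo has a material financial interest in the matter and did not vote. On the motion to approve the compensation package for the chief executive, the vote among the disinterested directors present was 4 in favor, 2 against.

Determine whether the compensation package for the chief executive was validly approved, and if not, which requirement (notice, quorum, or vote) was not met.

Valid — all requirements satisfied.

Notice: 24 hours given; 24 required (24 ≥ 24). Satisfied.
Quorum: 7 present (interested directors count toward quorum); quorum is 7. Satisfied.
Vote: the compensation package for the chief executive requires a majority of the disinterested directors present (7 − 1 = 6). A majority of 6 is 4, so 4 affirmative votes are needed; 4 voted in favor. Satisfied.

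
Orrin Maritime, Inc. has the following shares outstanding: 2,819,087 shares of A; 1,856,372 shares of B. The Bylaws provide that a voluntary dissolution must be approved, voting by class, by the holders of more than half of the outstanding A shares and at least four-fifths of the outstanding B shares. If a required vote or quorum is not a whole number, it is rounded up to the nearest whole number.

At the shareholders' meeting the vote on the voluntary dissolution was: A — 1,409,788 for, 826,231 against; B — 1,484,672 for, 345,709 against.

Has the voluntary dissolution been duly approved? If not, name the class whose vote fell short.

A: a majority of 2819087 is 1409544; 1,409,544 required, 1,409,788 in favor — approved.
B: 4/5 of 1856372 = 1485097.60, rounded up to 1485098; 1,485,098 required, 1,484,672 in favor — not approved.

Not approved — the B shares did not give the required vote.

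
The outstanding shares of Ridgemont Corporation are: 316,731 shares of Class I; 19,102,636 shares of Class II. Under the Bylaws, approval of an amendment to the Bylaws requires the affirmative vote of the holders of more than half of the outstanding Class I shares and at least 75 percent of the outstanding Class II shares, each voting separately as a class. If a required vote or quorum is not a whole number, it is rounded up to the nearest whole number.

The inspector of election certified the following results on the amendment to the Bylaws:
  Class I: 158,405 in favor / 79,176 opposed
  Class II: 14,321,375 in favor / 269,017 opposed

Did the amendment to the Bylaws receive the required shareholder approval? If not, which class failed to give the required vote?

Not approved — the Class II shares did not give the required vote.

Class I: a majority of 316731 is 158366; 158,366 required, 158,405 in favor — approved.
Class II: 3/4 of 19102636 = 14326977; 14,326,977 required, 14,321,375 in favor — not approved.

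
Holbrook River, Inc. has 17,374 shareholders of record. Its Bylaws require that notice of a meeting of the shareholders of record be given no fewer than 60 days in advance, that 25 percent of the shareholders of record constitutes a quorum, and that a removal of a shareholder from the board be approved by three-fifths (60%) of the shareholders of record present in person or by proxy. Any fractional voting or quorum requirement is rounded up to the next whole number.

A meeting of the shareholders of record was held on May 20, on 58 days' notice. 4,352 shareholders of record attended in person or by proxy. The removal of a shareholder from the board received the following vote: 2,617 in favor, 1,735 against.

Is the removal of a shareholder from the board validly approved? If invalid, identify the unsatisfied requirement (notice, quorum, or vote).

Invalid — notice requirement not satisfied.

Notice: 58 days given; 60 required. Not satisfied.
Quorum: 25% of 17,374 = 4,343.50, rounded up to 4,344; 4,352 present. Satisfied.
Vote: requires three-fifths of those present (4,352); 3/5 of 4352 = 2611.20, rounded up to 2612, so 2,612 needed; 2,617 in favor. Satisfied.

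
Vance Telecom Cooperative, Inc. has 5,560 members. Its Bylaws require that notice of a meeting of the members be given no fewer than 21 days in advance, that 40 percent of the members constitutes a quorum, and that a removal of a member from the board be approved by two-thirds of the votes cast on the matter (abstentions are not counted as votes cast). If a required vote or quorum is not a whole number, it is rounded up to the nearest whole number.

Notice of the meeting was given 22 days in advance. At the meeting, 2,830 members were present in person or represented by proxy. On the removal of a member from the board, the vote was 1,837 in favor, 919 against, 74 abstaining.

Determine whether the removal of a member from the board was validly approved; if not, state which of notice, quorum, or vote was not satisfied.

Notice: 22 days given; 21 required. Satisfied.
Quorum: 40% of 5,560 = 2,224; 2,830 present. Satisfied.
Vote: requires two-thirds of the votes cast (2,830 − 74 abstaining = 2,756); 2/3 of 2756 = 1837.33, rounded up to 1838, so 1,838 needed; 1,837 in favor. Not satisfied.

Invalid — vote requirement not satisfied.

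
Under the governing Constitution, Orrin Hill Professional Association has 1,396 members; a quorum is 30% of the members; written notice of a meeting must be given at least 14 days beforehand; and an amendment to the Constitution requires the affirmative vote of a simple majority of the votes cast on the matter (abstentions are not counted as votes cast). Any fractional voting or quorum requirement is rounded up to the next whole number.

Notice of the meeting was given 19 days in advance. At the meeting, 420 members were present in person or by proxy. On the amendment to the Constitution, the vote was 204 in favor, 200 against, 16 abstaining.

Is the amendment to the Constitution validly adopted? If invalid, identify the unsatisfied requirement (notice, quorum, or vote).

Valid — all requirements satisfied.

Notice: 19 days given; 14 required. Satisfied.
Quorum: 30% of 1,396 = 418.80, rounded up to 419; 420 present. Satisfied.
Vote: requires a majority of the votes cast (420 − 16 abstaining = 404); a majority of 404 is 203, so 203 needed; 204 in favor. Satisfied.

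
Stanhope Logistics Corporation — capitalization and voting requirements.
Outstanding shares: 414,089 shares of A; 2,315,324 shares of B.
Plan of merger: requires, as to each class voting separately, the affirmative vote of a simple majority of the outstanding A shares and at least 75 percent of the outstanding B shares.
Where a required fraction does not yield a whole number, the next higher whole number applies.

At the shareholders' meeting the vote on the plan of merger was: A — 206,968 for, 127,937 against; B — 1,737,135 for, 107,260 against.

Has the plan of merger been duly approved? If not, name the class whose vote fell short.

Not approved — the A shares did not give the required vote.

A: a majority of 414089 is 207045; 207,045 required, 206,968 in favor — not approved.
B: 3/4 of 2315324 = 1736493; 1,736,493 required, 1,737,135 in favor — approved.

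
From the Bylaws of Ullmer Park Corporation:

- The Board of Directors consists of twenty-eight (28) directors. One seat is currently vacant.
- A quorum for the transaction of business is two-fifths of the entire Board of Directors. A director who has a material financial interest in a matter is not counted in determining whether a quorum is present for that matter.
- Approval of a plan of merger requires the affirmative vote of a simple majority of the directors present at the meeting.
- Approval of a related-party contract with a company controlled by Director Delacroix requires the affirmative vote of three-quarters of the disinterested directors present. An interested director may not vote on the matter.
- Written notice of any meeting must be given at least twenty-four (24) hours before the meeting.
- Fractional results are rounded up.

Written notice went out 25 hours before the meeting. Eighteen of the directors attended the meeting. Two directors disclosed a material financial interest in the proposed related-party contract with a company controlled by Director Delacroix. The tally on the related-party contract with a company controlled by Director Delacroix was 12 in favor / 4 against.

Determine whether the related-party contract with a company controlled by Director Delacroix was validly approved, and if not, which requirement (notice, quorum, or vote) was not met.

Notice: 25 hours given; 24 required (25 ≥ 24). Satisfied.
Quorum: 18 present, but the 2 interested directors do not count, leaving 16. Quorum is 12. Satisfied.
Vote: the related-party contract with a company controlled by Director Delacroix requires three-fourths of the disinterested directors present (18 − 2 = 16). 3/4 of 16 = 12, so 12 affirmative votes are needed; 12 voted in favor. Satisfied.

Valid — all requirements satisfied.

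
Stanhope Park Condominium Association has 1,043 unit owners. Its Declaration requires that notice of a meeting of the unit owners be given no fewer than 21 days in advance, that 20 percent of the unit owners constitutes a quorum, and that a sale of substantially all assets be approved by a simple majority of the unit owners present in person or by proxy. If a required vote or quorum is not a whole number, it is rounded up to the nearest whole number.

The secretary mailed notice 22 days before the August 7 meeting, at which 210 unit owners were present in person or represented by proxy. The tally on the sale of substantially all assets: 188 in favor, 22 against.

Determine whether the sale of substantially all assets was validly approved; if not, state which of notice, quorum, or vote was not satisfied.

Notice: 22 days given; 21 required. Satisfied.
Quorum: 20% of 1,043 = 208.60, rounded up to 209; 210 present. Satisfied.
Vote: requires a majority of those present (210); a majority of 210 is 106, so 106 needed; 188 in favor. Satisfied.

Valid — all requirements satisfied.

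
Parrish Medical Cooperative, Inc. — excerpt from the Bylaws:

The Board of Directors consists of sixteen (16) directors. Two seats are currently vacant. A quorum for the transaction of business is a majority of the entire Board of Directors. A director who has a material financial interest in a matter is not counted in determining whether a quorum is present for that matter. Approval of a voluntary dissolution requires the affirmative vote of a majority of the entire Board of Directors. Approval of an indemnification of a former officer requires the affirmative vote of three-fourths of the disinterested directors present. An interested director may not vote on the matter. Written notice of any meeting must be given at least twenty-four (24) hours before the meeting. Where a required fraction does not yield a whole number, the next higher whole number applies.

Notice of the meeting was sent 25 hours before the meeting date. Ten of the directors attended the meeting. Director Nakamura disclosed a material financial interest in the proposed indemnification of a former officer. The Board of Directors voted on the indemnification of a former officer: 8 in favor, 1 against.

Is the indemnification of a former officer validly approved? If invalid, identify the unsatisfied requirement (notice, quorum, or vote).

Notice: 25 hours given; 24 required (25 ≥ 24). Satisfied.
Quorum: 10 present, but the 1 interested director does not count, leaving 9. Quorum is 9. Satisfied.
Vote: the indemnification of a former officer requires three-fourths of the disinterested directors present (10 − 1 = 9). 3/4 of 9 = 6.75, rounded up to 7, so 7 affirmative votes are needed; 8 voted in favor. Satisfied.

Valid — all requirements satisfied.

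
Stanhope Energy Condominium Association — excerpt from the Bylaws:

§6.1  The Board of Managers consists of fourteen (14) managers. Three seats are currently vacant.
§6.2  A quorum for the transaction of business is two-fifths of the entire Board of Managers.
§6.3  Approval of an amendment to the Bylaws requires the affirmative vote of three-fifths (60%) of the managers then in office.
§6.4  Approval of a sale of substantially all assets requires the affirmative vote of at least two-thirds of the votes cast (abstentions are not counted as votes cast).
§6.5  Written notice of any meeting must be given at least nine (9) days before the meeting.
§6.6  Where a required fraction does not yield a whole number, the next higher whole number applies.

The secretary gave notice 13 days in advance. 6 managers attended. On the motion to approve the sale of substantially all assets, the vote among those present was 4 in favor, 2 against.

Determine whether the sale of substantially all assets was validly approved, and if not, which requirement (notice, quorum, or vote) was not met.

Valid — all requirements satisfied.

Notice: 13 days given; 9 required (13 ≥ 9). Satisfied.
Quorum: 6 present; quorum is 6. Satisfied.
Vote: the sale of substantially all assets requires two-thirds of the votes cast (6). 2/3 of 6 = 4, so 4 affirmative votes are needed; 4 voted in favor. Satisfied.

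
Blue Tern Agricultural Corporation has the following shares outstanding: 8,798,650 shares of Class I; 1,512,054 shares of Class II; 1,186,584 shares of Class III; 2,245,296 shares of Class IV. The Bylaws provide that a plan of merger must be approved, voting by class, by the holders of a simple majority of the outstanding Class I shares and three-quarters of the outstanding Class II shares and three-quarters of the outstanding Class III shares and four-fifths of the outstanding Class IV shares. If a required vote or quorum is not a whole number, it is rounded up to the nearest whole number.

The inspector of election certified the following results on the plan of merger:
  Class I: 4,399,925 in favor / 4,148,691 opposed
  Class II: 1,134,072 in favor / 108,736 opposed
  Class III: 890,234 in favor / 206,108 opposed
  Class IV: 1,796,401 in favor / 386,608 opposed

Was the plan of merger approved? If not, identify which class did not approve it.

Approved — every class gave the required vote.

Class I: a majority of 8798650 is 4399326; 4,399,326 required, 4,399,925 in favor — approved.
Class II: 3/4 of 1512054 = 1134040.50, rounded up to 1134041; 1,134,041 required, 1,134,072 in favor — approved.
Class III: 3/4 of 1186584 = 889938; 889,938 required, 890,234 in favor — approved.
Class IV: 4/5 of 2245296 = 1796236.80, rounded up to 1796237; 1,796,237 required, 1,796,401 in favor — approved.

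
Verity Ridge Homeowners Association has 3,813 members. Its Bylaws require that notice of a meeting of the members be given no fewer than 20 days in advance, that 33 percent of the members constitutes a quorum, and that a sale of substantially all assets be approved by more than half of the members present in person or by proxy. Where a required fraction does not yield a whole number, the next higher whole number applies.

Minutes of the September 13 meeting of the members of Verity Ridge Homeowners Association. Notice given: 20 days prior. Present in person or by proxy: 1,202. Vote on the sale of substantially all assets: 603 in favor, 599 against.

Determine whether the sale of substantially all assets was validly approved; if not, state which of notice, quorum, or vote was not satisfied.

Invalid — quorum requirement not satisfied.

Notice: 20 days given; 20 required. Satisfied.
Quorum: 33% of 3,813 = 1,258.29, rounded up to 1,259; 1,202 present. Not satisfied.
Vote: requires a majority of those present (1,202); a majority of 1202 is 602, so 602 needed; 603 in favor. Satisfied.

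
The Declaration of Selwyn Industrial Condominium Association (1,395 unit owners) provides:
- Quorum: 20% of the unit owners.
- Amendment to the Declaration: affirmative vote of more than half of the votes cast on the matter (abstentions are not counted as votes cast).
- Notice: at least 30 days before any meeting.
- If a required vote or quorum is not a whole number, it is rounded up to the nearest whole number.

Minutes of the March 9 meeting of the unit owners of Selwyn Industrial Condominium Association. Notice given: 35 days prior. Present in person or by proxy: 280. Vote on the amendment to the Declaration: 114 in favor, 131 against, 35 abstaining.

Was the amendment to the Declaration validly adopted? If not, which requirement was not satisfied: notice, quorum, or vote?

Invalid — vote requirement not satisfied.

Notice: 35 days given; 30 required. Satisfied.
Quorum: 20% of 1,395 = 279; 280 present. Satisfied.
Vote: requires a majority of the votes cast (280 − 35 abstaining = 245); a majority of 245 is 123, so 123 needed; 114 in favor. Not satisfied.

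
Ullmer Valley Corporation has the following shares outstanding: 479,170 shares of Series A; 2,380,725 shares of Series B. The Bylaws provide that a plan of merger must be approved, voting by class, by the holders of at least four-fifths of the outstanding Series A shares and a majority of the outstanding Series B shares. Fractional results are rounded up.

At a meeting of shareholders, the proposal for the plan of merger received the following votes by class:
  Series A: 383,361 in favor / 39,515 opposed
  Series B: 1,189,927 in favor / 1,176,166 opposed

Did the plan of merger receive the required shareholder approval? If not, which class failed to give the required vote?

Not approved — the Series B shares did not give the required vote.

Series A: 4/5 of 479170 = 383336; 383,336 required, 383,361 in favor — approved.
Series B: a majority of 2380725 is 1190363; 1,190,363 required, 1,189,927 in favor — not approved.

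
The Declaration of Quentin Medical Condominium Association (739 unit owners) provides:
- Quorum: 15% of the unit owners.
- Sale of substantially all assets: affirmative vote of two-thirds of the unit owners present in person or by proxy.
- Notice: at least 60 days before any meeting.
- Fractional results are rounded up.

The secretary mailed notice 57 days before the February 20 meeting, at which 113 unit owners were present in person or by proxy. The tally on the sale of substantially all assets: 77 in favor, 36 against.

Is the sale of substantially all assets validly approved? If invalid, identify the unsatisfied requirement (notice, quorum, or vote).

Invalid — notice requirement not satisfied.

Notice: 57 days given; 60 required. Not satisfied.
Quorum: 15% of 739 = 110.85, rounded up to 111; 113 present. Satisfied.
Vote: requires two-thirds of those present (113); 2/3 of 113 = 75.33, rounded up to 76, so 76 needed; 77 in favor. Satisfied.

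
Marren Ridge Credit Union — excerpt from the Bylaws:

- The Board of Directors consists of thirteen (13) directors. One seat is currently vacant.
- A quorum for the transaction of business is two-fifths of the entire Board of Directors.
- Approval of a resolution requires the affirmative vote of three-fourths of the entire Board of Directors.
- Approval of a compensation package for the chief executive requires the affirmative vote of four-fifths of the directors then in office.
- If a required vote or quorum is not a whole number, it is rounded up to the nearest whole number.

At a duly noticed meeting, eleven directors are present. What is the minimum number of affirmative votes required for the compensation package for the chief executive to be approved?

10

The compensation package for the chief executive requires four-fifths of the directors then in office (12).
4/5 of 12 = 9.60, rounded up to 10.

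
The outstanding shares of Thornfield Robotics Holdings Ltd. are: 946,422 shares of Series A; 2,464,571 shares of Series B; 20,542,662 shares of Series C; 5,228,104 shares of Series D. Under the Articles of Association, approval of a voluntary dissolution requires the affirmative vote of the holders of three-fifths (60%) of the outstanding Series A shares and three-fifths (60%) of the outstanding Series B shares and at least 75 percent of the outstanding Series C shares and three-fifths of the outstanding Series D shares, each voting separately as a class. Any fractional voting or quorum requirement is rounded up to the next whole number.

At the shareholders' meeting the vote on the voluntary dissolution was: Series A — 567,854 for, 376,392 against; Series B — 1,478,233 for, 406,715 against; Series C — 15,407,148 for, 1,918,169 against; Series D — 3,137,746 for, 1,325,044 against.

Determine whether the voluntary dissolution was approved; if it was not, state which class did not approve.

Series A: 3/5 of 946422 = 567853.20, rounded up to 567854; 567,854 required, 567,854 in favor — approved.
Series B: 3/5 of 2464571 = 1478742.60, rounded up to 1478743; 1,478,743 required, 1,478,233 in favor — not approved.
Series C: 3/4 of 20542662 = 15406996.50, rounded up to 15406997; 15,406,997 required, 15,407,148 in favor — approved.
Series D: 3/5 of 5228104 = 3136862.40, rounded up to 3136863; 3,136,863 required, 3,137,746 in favor — approved.

Not approved — the Series B shares did not give the required vote.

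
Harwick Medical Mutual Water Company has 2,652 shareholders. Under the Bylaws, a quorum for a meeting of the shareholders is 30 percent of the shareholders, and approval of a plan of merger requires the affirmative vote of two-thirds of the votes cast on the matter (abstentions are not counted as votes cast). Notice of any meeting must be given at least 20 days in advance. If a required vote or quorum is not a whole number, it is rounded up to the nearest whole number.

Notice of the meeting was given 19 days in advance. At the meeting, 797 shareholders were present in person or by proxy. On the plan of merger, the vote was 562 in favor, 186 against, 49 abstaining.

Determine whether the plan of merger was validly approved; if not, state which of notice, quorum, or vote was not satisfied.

Notice: 19 days given; 20 required. Not satisfied.
Quorum: 30% of 2,652 = 795.60, rounded up to 796; 797 present. Satisfied.
Vote: requires two-thirds of the votes cast (797 − 49 abstaining = 748); 2/3 of 748 = 498.67, rounded up to 499, so 499 needed; 562 in favor. Satisfied.

Invalid — notice requirement not satisfied.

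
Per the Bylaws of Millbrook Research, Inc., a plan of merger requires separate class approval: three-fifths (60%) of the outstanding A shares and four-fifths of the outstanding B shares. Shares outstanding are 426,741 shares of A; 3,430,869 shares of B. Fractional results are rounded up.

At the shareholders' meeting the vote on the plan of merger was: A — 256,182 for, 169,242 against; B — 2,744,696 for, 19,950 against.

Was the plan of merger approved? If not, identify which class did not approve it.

Approved — every class gave the required vote.

A: 3/5 of 426741 = 256044.60, rounded up to 256045; 256,045 required, 256,182 in favor — approved.
B: 4/5 of 3430869 = 2744695.20, rounded up to 2744696; 2,744,696 required, 2,744,696 in favor — approved.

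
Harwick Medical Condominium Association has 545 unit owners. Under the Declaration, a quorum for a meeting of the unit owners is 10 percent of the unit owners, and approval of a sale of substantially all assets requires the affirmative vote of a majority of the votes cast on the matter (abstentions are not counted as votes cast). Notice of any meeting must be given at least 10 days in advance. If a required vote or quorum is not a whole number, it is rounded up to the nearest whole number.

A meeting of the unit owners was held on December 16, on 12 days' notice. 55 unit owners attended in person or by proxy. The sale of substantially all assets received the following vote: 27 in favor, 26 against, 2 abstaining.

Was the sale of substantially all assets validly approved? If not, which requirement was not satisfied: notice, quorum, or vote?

Valid — all requirements satisfied.

Notice: 12 days given; 10 required. Satisfied.
Quorum: 10% of 545 = 54.50, rounded up to 55; 55 present. Satisfied.
Vote: requires a majority of the votes cast (55 − 2 abstaining = 53); a majority of 53 is 27, so 27 needed; 27 in favor. Satisfied.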